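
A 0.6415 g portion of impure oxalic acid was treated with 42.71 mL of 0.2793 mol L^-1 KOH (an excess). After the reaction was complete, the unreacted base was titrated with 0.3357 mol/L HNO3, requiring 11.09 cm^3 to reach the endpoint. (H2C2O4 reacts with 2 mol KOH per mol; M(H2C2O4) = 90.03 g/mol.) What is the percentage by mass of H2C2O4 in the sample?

57.6%

Total n(KOH) added = 0.2793 x 0.04271 = 0.01193 mol.
n(HNO3) used = 0.3357 x 0.01109 = 0.003723 mol, which equals the excess n(KOH).
So n(KOH) consumed by the sample = 0.01193 - 0.003723 = 0.008206 mol.
n(H2C2O4) = 0.008206 / 2 = 0.004103 mol.
mass H2C2O4 = 0.004103 x 90.03 = 0.3694 g, so %H2C2O4 = 0.3694/0.6415 x 100 = 57.6%.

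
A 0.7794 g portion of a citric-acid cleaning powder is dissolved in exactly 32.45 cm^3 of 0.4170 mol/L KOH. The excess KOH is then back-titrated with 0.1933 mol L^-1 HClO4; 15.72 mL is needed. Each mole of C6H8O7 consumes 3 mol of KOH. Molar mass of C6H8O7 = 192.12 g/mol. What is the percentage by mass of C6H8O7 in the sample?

86.2%

Total n(KOH) added = 0.4170 x 0.03245 = 0.01353 mol.
n(HClO4) used = 0.1933 x 0.01572 = 0.003039 mol, which equals the excess n(KOH).
So n(KOH) consumed by the sample = 0.01353 - 0.003039 = 0.01049 mol.
n(C6H8O7) = 0.01049 / 3 = 0.003498 mol.
mass C6H8O7 = 0.003498 x 192.12 = 0.6720 g, so %C6H8O7 = 0.6720/0.7794 x 100 = 86.2%.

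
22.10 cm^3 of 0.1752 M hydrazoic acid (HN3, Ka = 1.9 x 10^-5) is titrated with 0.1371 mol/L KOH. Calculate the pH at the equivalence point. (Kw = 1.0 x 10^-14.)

n(HN3) = 0.1752 x 0.02210 = 0.003872 mol; V(KOH) at equivalence = 0.003872/0.1371 = 0.02824 L.
At equivalence all the acid is converted to N3-; total volume = 0.02210 + 0.02824 = 0.05034 L, so [N3-] = 0.003872/0.05034 = 0.07691 M.
Kb = Kw/Ka = 1.0e-14 / 1.9 x 10^-5 = 5.26e-10.
[OH^-] = sqrt(Kb x [N3-]) = sqrt(5.26e-10 x 0.07691) = 6.36e-6 M.
pOH = 5.20, so pH = 14.00 - 5.20 = 8.80.

8.80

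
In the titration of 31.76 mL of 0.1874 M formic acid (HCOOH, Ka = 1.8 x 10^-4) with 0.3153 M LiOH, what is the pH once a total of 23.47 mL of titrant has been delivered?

12.42

n(acid) = 0.1874 x 0.03176 = 0.005952 mol; n(LiOH) added = 0.3153 x 0.02347 = 0.007400 mol.
Base is in excess by 0.007400 - 0.005952 = 0.001448 mol in a total volume of 0.05523 L.
[OH^-] = 0.001448/0.05523 = 0.02622 M, so pOH = 1.58 and pH = 14.00 - 1.58 = 12.42.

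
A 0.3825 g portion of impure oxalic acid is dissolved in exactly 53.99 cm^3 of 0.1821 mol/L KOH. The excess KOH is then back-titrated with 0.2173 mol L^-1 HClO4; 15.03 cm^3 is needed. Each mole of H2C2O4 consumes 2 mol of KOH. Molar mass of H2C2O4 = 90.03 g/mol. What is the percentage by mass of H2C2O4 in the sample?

77.3%

Total n(KOH) added = 0.1821 x 0.05399 = 0.009832 mol.
n(HClO4) used = 0.2173 x 0.01503 = 0.003266 mol, which equals the excess n(KOH).
So n(KOH) consumed by the sample = 0.009832 - 0.003266 = 0.006566 mol.
n(H2C2O4) = 0.006566 / 2 = 0.003283 mol.
mass H2C2O4 = 0.003283 x 90.03 = 0.2955 g, so %H2C2O4 = 0.2955/0.3825 x 100 = 77.3%.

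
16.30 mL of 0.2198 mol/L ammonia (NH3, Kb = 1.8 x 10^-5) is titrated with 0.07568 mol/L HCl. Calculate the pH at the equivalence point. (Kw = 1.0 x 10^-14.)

n(NH3) = 0.2198 x 0.01630 = 0.003583 mol; V(HCl) at equivalence = 0.003583/0.07568 = 0.04734 L.
At equivalence the base is fully converted to NH4+; total volume = 0.06364 L, so [NH4+] = 0.003583/0.06364 = 0.05630 M.
Ka(NH4+) = Kw/Kb = 1.0e-14 / 1.8 x 10^-5 = 5.56e-10.
[H^+] = sqrt(Ka x [NH4+]) = sqrt(5.56e-10 x 0.05630) = 5.59e-6 M.
pH = -log(5.59e-6) = 5.25.

5.25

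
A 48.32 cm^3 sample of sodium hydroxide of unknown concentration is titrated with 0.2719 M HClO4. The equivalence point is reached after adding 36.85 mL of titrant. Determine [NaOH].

0.207 M

n(HClO4) delivered = 0.2719 x 0.03685 = 0.01002 mol.
For a 1:1 reaction, n(NaOH) = 0.01002 mol.
[NaOH] = 0.01002 mol / 0.04832 L = 0.207 M.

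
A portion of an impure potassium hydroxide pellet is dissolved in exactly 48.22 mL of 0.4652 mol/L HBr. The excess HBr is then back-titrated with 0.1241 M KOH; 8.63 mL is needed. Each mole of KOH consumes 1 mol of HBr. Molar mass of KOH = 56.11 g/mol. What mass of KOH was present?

Total n(HBr) added = 0.4652 x 0.04822 = 0.02243 mol.
n(KOH) used = 0.1241 x 0.008630 = 0.001071 mol, which equals the excess n(HBr).
So n(HBr) consumed by the sample = 0.02243 - 0.001071 = 0.02136 mol.
n(KOH) = 0.02136 / 1 = 0.02136 mol.
mass = 0.02136 mol x 56.11 g/mol = 1.20 g.

1.20 g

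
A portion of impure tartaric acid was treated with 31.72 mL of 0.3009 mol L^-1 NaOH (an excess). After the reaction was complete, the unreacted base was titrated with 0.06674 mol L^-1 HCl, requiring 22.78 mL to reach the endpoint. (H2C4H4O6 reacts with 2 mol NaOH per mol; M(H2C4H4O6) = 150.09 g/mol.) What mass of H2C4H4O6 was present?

Total n(NaOH) added = 0.3009 x 0.03172 = 0.009545 mol.
n(HCl) used = 0.06674 x 0.02278 = 0.001520 mol, which equals the excess n(NaOH).
So n(NaOH) consumed by the sample = 0.009545 - 0.001520 = 0.008024 mol.
n(H2C4H4O6) = 0.008024 / 2 = 0.004012 mol.
mass = 0.004012 mol x 150.09 g/mol = 0.602 g.

0.602 g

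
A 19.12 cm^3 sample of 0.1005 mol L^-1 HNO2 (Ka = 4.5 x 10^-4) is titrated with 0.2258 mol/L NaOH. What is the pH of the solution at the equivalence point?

8.09

n(HNO2) = 0.1005 x 0.01912 = 0.001922 mol; V(NaOH) at equivalence = 0.001922/0.2258 = 0.008510 L.
At equivalence all the acid is converted to NO2-; total volume = 0.01912 + 0.008510 = 0.02763 L, so [NO2-] = 0.001922/0.02763 = 0.06955 M.
Kb = Kw/Ka = 1.0e-14 / 4.5 x 10^-4 = 2.22e-11.
[OH^-] = sqrt(Kb x [NO2-]) = sqrt(2.22e-11 x 0.06955) = 1.24e-6 M.
pOH = 5.91, so pH = 14.00 - 5.91 = 8.09.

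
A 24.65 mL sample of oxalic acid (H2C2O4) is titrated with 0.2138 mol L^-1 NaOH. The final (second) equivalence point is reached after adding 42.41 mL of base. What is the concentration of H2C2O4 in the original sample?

0.184 M

n(NaOH) = 0.2138 x 0.04241 = 0.009067 mol.
At the final (second) equivalence point, 2 mol OH^- react per mol H2C2O4, so n(H2C2O4) = 0.009067 / 2 = 0.004534 mol.
[H2C2O4] = 0.004534 / 0.02465 L = 0.184 M.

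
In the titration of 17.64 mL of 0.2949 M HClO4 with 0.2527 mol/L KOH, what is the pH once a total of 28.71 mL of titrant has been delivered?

12.65

n(acid) = 0.2949 x 0.01764 = 0.005202 mol; n(KOH) added = 0.2527 x 0.02871 = 0.007255 mol.
Base is in excess by 0.007255 - 0.005202 = 0.002053 mol in a total volume of 0.04635 L.
[OH^-] = 0.002053/0.04635 = 0.04429 M, so pOH = 1.35 and pH = 14.00 - 1.35 = 12.65.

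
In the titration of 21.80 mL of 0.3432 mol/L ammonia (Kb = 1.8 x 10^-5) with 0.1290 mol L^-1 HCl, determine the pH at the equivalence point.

n(NH3) = 0.3432 x 0.02180 = 0.007482 mol; V(HCl) at equivalence = 0.007482/0.1290 = 0.05800 L.
At equivalence the base is fully converted to NH4+; total volume = 0.07980 L, so [NH4+] = 0.007482/0.07980 = 0.09376 M.
Ka(NH4+) = Kw/Kb = 1.0e-14 / 1.8 x 10^-5 = 5.56e-10.
[H^+] = sqrt(Ka x [NH4+]) = sqrt(5.56e-10 x 0.09376) = 7.22e-6 M.
pH = -log(7.22e-6) = 5.14.

5.14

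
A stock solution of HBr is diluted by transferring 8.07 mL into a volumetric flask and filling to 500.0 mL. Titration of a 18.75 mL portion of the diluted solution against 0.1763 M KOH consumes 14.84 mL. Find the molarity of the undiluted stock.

8.65 M

n(KOH) = 0.1763 x 0.01484 = 0.002616 mol.
n(HBr) in the aliquot = 0.002616 mol.
[diluted HBr] = 0.002616 / 0.01875 = 0.1395 M.
Dilution factor = 500.0/8.070 = 61.96, so [stock] = 0.1395 x 61.96 = 8.65 M.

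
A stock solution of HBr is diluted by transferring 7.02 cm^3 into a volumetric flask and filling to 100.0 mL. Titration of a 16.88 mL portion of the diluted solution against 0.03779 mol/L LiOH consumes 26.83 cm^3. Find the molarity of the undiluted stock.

n(LiOH) = 0.03779 x 0.02683 = 0.001014 mol.
n(HBr) in the aliquot = 0.001014 mol.
[diluted HBr] = 0.001014 / 0.01688 = 0.06007 M.
Dilution factor = 100.0/7.020 = 14.25, so [stock] = 0.06007 x 14.25 = 0.856 M.

0.856 M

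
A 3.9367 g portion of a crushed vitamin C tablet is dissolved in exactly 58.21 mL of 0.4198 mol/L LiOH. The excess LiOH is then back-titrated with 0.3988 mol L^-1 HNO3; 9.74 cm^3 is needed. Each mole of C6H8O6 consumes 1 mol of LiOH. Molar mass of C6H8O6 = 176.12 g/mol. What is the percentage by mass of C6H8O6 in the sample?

91.9%

Total n(LiOH) added = 0.4198 x 0.05821 = 0.02444 mol.
n(HNO3) used = 0.3988 x 0.009740 = 0.003884 mol, which equals the excess n(LiOH).
So n(LiOH) consumed by the sample = 0.02444 - 0.003884 = 0.02055 mol.
n(C6H8O6) = 0.02055 / 1 = 0.02055 mol.
mass C6H8O6 = 0.02055 x 176.12 = 3.620 g, so %C6H8O6 = 3.620/3.9367 x 100 = 91.9%.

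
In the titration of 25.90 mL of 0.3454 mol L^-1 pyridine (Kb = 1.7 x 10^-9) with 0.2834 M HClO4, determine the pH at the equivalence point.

n(C5H5N) = 0.3454 x 0.02590 = 0.008946 mol; V(HClO4) at equivalence = 0.008946/0.2834 = 0.03157 L.
At equivalence the base is fully converted to C5H5NH+; total volume = 0.05747 L, so [C5H5NH+] = 0.008946/0.05747 = 0.1557 M.
Ka(C5H5NH+) = Kw/Kb = 1.0e-14 / 1.7 x 10^-9 = 5.88e-6.
[H^+] = sqrt(Ka x [C5H5NH+]) = sqrt(5.88e-6 x 0.1557) = 0.000957 M.
pH = -log(0.000957) = 3.02.

3.02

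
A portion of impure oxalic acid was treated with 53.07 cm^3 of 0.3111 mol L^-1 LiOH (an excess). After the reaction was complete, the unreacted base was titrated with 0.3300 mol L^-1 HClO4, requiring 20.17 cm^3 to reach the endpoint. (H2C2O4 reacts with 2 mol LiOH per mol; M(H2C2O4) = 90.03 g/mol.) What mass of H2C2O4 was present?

Total n(LiOH) added = 0.3111 x 0.05307 = 0.01651 mol.
n(HClO4) used = 0.3300 x 0.02017 = 0.006656 mol, which equals the excess n(LiOH).
So n(LiOH) consumed by the sample = 0.01651 - 0.006656 = 0.009854 mol.
n(H2C2O4) = 0.009854 / 2 = 0.004927 mol.
mass = 0.004927 mol x 90.03 g/mol = 0.444 g.

0.444 g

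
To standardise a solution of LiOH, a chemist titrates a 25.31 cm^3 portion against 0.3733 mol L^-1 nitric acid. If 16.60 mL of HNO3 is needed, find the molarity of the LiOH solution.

n(HNO3) delivered = 0.3733 x 0.01660 = 0.006197 mol.
For a 1:1 reaction, n(LiOH) = 0.006197 mol.
[LiOH] = 0.006197 mol / 0.02531 L = 0.245 M.

0.245 M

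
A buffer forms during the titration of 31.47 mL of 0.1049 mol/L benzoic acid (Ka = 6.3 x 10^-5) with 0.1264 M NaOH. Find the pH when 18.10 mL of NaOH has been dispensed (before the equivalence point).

4.55

Initial n(C6H5COOH) = 0.1049 x 0.03147 = 0.003301 mol.
n(NaOH) added = 0.1264 x 0.01810 = 0.002288 mol, converting that many moles of C6H5COOH to C6H5COO-.
Remaining n(C6H5COOH) = 0.001013 mol; n(C6H5COO-) = 0.002288 mol.
By Henderson-Hasselbalch, pH = pKa + log([A^-]/[HA]) = 4.20 + log(0.002288/0.001013) = 4.20 + (+0.35) = 4.55.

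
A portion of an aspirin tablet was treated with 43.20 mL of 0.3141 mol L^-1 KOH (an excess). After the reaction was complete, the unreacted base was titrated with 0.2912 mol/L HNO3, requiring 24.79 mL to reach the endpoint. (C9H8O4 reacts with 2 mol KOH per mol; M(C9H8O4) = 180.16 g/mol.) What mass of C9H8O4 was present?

Total n(KOH) added = 0.3141 x 0.04320 = 0.01357 mol.
n(HNO3) used = 0.2912 x 0.02479 = 0.007219 mol, which equals the excess n(KOH).
So n(KOH) consumed by the sample = 0.01357 - 0.007219 = 0.006350 mol.
n(C9H8O4) = 0.006350 / 2 = 0.003175 mol.
mass = 0.003175 mol x 180.16 g/mol = 0.572 g.

0.572 g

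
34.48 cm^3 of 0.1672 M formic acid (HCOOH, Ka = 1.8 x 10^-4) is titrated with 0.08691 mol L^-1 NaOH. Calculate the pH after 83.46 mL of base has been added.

12.10

n(acid) = 0.1672 x 0.03448 = 0.005765 mol; n(NaOH) added = 0.08691 x 0.08346 = 0.007254 mol.
Base is in excess by 0.007254 - 0.005765 = 0.001488 mol in a total volume of 0.1179 L.
[OH^-] = 0.001488/0.1179 = 0.01262 M, so pOH = 1.90 and pH = 14.00 - 1.90 = 12.10.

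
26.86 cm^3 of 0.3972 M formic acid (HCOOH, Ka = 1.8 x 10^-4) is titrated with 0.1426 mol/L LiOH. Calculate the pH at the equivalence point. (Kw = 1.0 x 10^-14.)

8.38

n(HCOOH) = 0.3972 x 0.02686 = 0.01067 mol; V(LiOH) at equivalence = 0.01067/0.1426 = 0.07482 L.
At equivalence all the acid is converted to HCOO-; total volume = 0.02686 + 0.07482 = 0.1017 L, so [HCOO-] = 0.01067/0.1017 = 0.1049 M.
Kb = Kw/Ka = 1.0e-14 / 1.8 x 10^-4 = 5.56e-11.
[OH^-] = sqrt(Kb x [HCOO-]) = sqrt(5.56e-11 x 0.1049) = 2.41e-6 M.
pOH = 5.62, so pH = 14.00 - 5.62 = 8.38.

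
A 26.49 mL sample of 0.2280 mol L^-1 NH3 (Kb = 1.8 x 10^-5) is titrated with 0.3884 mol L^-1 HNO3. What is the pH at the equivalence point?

n(NH3) = 0.2280 x 0.02649 = 0.006040 mol; V(HNO3) at equivalence = 0.006040/0.3884 = 0.01555 L.
At equivalence the base is fully converted to NH4+; total volume = 0.04204 L, so [NH4+] = 0.006040/0.04204 = 0.1437 M.
Ka(NH4+) = Kw/Kb = 1.0e-14 / 1.8 x 10^-5 = 5.56e-10.
[H^+] = sqrt(Ka x [NH4+]) = sqrt(5.56e-10 x 0.1437) = 8.93e-6 M.
pH = -log(8.93e-6) = 5.05.

5.05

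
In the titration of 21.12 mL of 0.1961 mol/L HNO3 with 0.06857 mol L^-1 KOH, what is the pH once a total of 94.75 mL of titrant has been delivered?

12.31

n(acid) = 0.1961 x 0.02112 = 0.004142 mol; n(KOH) added = 0.06857 x 0.09475 = 0.006497 mol.
Base is in excess by 0.006497 - 0.004142 = 0.002355 mol in a total volume of 0.1159 L.
[OH^-] = 0.002355/0.1159 = 0.02033 M, so pOH = 1.69 and pH = 14.00 - 1.69 = 12.31.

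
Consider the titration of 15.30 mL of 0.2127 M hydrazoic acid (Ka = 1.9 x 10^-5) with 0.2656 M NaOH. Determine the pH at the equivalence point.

n(HN3) = 0.2127 x 0.01530 = 0.003254 mol; V(NaOH) at equivalence = 0.003254/0.2656 = 0.01225 L.
At equivalence all the acid is converted to N3-; total volume = 0.01530 + 0.01225 = 0.02755 L, so [N3-] = 0.003254/0.02755 = 0.1181 M.
Kb = Kw/Ka = 1.0e-14 / 1.9 x 10^-5 = 5.26e-10.
[OH^-] = sqrt(Kb x [N3-]) = sqrt(5.26e-10 x 0.1181) = 7.88e-6 M.
pOH = 5.10, so pH = 14.00 - 5.10 = 8.90.

8.90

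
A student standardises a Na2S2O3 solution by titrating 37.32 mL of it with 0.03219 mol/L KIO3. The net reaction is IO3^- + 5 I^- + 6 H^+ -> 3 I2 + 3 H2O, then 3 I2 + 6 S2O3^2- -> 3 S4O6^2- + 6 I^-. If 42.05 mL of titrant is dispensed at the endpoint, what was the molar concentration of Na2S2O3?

n(KIO3) = 0.03219 x 0.04205 = 0.001354 mol.
From the balanced equation, 1 mol KIO3 reacts with 6 mol Na2S2O3, so n(Na2S2O3) = 0.001354 x 6/1 = 0.008122 mol.
[Na2S2O3] = 0.008122 / 0.03732 L = 0.218 M.

0.218 M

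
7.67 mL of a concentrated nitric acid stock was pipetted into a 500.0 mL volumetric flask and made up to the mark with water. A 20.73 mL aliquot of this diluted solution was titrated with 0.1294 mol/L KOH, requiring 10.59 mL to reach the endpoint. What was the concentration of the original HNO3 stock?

n(KOH) = 0.1294 x 0.01059 = 0.001370 mol.
n(HNO3) in the aliquot = 0.001370 mol.
[diluted HNO3] = 0.001370 / 0.02073 = 0.06610 M.
Dilution factor = 500.0/7.670 = 65.19, so [stock] = 0.06610 x 65.19 = 4.31 M.

4.31 M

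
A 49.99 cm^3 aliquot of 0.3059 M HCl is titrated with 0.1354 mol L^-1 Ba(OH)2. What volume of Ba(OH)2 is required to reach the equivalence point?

n(HCl) = 0.3059 mol/L x 0.04999 L = 0.01529 mol.
The neutralisation is 2 HCl : 1 Ba(OH)2, so n(Ba(OH)2) = 0.01529 x 1/2 = 0.007646 mol.
V(Ba(OH)2) = 0.007646 / 0.1354 = 0.05647 L = 56.5 mL.

56.5 mL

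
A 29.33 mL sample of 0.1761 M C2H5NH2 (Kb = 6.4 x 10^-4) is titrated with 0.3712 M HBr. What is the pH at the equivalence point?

n(C2H5NH2) = 0.1761 x 0.02933 = 0.005165 mol; V(HBr) at equivalence = 0.005165/0.3712 = 0.01391 L.
At equivalence the base is fully converted to C2H5NH3+; total volume = 0.04324 L, so [C2H5NH3+] = 0.005165/0.04324 = 0.1194 M.
Ka(C2H5NH3+) = Kw/Kb = 1.0e-14 / 6.4 x 10^-4 = 1.56e-11.
[H^+] = sqrt(Ka x [C2H5NH3+]) = sqrt(1.56e-11 x 0.1194) = 1.37e-6 M.
pH = -log(1.37e-6) = 5.86.

5.86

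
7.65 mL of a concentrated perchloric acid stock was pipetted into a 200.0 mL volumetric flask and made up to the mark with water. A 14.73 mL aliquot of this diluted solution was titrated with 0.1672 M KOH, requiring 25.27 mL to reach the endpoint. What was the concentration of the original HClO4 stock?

7.50 M

n(KOH) = 0.1672 x 0.02527 = 0.004225 mol.
n(HClO4) in the aliquot = 0.004225 mol.
[diluted HClO4] = 0.004225 / 0.01473 = 0.2868 M.
Dilution factor = 200.0/7.650 = 26.14, so [stock] = 0.2868 x 26.14 = 7.50 M.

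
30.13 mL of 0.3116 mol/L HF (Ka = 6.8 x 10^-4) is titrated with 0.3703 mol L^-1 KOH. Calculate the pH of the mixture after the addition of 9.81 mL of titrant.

Initial n(HF) = 0.3116 x 0.03013 = 0.009389 mol.
n(KOH) added = 0.3703 x 0.009810 = 0.003633 mol, converting that many moles of HF to F-.
Remaining n(HF) = 0.005756 mol; n(F-) = 0.003633 mol.
By Henderson-Hasselbalch, pH = pKa + log([A^-]/[HA]) = 3.17 + log(0.003633/0.005756) = 3.17 + (-0.20) = 2.97.

2.97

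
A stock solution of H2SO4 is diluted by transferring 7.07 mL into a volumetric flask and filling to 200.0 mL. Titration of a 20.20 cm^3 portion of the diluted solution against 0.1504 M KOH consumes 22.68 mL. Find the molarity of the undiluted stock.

2.39 M

n(KOH) = 0.1504 x 0.02268 = 0.003411 mol.
n(H2SO4) in the aliquot = 0.003411 x 1/2 = 0.001706 mol.
[diluted H2SO4] = 0.001706 / 0.02020 = 0.08443 M.
Dilution factor = 200.0/7.070 = 28.29, so [stock] = 0.08443 x 28.29 = 2.39 M.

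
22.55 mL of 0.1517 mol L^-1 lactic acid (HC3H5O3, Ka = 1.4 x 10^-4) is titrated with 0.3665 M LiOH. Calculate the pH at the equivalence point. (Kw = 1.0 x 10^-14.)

n(HC3H5O3) = 0.1517 x 0.02255 = 0.003421 mol; V(LiOH) at equivalence = 0.003421/0.3665 = 0.009334 L.
At equivalence all the acid is converted to C3H5O3-; total volume = 0.02255 + 0.009334 = 0.03188 L, so [C3H5O3-] = 0.003421/0.03188 = 0.1073 M.
Kb = Kw/Ka = 1.0e-14 / 1.4 x 10^-4 = 7.14e-11.
[OH^-] = sqrt(Kb x [C3H5O3-]) = sqrt(7.14e-11 x 0.1073) = 2.77e-6 M.
pOH = 5.56, so pH = 14.00 - 5.56 = 8.44.

8.44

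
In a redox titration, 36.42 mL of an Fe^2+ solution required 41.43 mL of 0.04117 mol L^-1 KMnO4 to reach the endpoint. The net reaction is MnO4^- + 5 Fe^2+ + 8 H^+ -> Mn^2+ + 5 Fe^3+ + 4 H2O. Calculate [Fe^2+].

0.234 M

n(KMnO4) = 0.04117 x 0.04143 = 0.001706 mol.
From the balanced equation, 1 mol KMnO4 reacts with 5 mol Fe^2+, so n(Fe^2+) = 0.001706 x 5/1 = 0.008528 mol.
[Fe^2+] = 0.008528 / 0.03642 L = 0.234 M.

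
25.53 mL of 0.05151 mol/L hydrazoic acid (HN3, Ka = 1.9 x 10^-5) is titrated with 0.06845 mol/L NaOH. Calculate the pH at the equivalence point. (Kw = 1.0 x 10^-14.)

n(HN3) = 0.05151 x 0.02553 = 0.001315 mol; V(NaOH) at equivalence = 0.001315/0.06845 = 0.01921 L.
At equivalence all the acid is converted to N3-; total volume = 0.02553 + 0.01921 = 0.04474 L, so [N3-] = 0.001315/0.04474 = 0.02939 M.
Kb = Kw/Ka = 1.0e-14 / 1.9 x 10^-5 = 5.26e-10.
[OH^-] = sqrt(Kb x [N3-]) = sqrt(5.26e-10 x 0.02939) = 3.93e-6 M.
pOH = 5.41, so pH = 14.00 - 5.41 = 8.59.

8.59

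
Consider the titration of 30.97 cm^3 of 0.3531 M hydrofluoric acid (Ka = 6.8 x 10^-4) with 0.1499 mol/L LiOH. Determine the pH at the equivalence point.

8.09

n(HF) = 0.3531 x 0.03097 = 0.01094 mol; V(LiOH) at equivalence = 0.01094/0.1499 = 0.07295 L.
At equivalence all the acid is converted to F-; total volume = 0.03097 + 0.07295 = 0.1039 L, so [F-] = 0.01094/0.1039 = 0.1052 M.
Kb = Kw/Ka = 1.0e-14 / 6.8 x 10^-4 = 1.47e-11.
[OH^-] = sqrt(Kb x [F-]) = sqrt(1.47e-11 x 0.1052) = 1.24e-6 M.
pOH = 5.91, so pH = 14.00 - 5.91 = 8.09.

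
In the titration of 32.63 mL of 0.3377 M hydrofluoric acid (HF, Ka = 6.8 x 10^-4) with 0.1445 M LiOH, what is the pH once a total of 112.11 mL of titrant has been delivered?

n(acid) = 0.3377 x 0.03263 = 0.01102 mol; n(LiOH) added = 0.1445 x 0.1121 = 0.01620 mol.
Base is in excess by 0.01620 - 0.01102 = 0.005181 mol in a total volume of 0.1447 L.
[OH^-] = 0.005181/0.1447 = 0.03579 M, so pOH = 1.45 and pH = 14.00 - 1.45 = 12.55.

12.55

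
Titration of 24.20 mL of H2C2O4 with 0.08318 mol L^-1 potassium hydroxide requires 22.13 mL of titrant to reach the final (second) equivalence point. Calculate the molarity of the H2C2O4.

n(KOH) = 0.08318 x 0.02213 = 0.001841 mol.
At the final (second) equivalence point, 2 mol OH^- react per mol H2C2O4, so n(H2C2O4) = 0.001841 / 2 = 0.0009204 mol.
[H2C2O4] = 0.0009204 / 0.02420 L = 0.0380 M.

0.0380 M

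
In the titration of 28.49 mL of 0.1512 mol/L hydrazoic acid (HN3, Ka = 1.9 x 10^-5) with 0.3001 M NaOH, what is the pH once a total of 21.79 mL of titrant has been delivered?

n(acid) = 0.1512 x 0.02849 = 0.004308 mol; n(NaOH) added = 0.3001 x 0.02179 = 0.006539 mol.
Base is in excess by 0.006539 - 0.004308 = 0.002231 mol in a total volume of 0.05028 L.
[OH^-] = 0.002231/0.05028 = 0.04438 M, so pOH = 1.35 and pH = 14.00 - 1.35 = 12.65.

12.65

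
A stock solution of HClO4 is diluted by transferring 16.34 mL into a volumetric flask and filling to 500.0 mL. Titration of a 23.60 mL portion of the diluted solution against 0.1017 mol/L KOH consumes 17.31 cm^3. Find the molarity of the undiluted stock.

n(KOH) = 0.1017 x 0.01731 = 0.001760 mol.
n(HClO4) in the aliquot = 0.001760 mol.
[diluted HClO4] = 0.001760 / 0.02360 = 0.07459 M.
Dilution factor = 500.0/16.34 = 30.60, so [stock] = 0.07459 x 30.60 = 2.28 M.

2.28 M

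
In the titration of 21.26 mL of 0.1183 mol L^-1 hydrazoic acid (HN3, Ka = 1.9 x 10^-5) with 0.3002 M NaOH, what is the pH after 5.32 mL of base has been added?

Initial n(HN3) = 0.1183 x 0.02126 = 0.002515 mol.
n(NaOH) added = 0.3002 x 0.005320 = 0.001597 mol, converting that many moles of HN3 to N3-.
Remaining n(HN3) = 0.0009180 mol; n(N3-) = 0.001597 mol.
By Henderson-Hasselbalch, pH = pKa + log([A^-]/[HA]) = 4.72 + log(0.001597/0.0009180) = 4.72 + (+0.24) = 4.96.

4.96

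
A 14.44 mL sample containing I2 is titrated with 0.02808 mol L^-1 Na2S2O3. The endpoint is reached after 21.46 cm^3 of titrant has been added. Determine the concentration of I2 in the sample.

0.0209 M

n(Na2S2O3) = 0.02808 x 0.02146 = 0.0006026 mol.
From the balanced equation, 2 mol Na2S2O3 reacts with 1 mol I2, so n(I2) = 0.0006026 x 1/2 = 0.0003013 mol.
[I2] = 0.0003013 / 0.01444 L = 0.0209 M.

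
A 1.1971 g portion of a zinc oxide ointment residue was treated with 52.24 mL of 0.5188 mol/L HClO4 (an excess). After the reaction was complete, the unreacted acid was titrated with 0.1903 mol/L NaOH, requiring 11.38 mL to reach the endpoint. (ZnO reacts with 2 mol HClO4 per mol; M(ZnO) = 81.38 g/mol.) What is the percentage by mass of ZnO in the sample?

Total n(HClO4) added = 0.5188 x 0.05224 = 0.02710 mol.
n(NaOH) used = 0.1903 x 0.01138 = 0.002166 mol, which equals the excess n(HClO4).
So n(HClO4) consumed by the sample = 0.02710 - 0.002166 = 0.02494 mol.
n(ZnO) = 0.02494 / 2 = 0.01247 mol.
mass ZnO = 0.01247 x 81.38 = 1.015 g, so %ZnO = 1.015/1.1971 x 100 = 84.8%.

84.8%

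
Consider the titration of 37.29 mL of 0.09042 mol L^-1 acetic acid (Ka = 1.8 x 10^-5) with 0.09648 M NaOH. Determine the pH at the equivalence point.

n(CH3COOH) = 0.09042 x 0.03729 = 0.003372 mol; V(NaOH) at equivalence = 0.003372/0.09648 = 0.03495 L.
At equivalence all the acid is converted to CH3COO-; total volume = 0.03729 + 0.03495 = 0.07224 L, so [CH3COO-] = 0.003372/0.07224 = 0.04668 M.
Kb = Kw/Ka = 1.0e-14 / 1.8 x 10^-5 = 5.56e-10.
[OH^-] = sqrt(Kb x [CH3COO-]) = sqrt(5.56e-10 x 0.04668) = 5.09e-6 M.
pOH = 5.29, so pH = 14.00 - 5.29 = 8.71.

8.71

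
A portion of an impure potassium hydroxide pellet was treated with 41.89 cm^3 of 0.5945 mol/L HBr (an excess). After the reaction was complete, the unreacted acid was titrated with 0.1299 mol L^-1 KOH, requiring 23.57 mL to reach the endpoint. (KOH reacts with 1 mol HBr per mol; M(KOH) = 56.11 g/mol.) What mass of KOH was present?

1.23 g

Total n(HBr) added = 0.5945 x 0.04189 = 0.02490 mol.
n(KOH) used = 0.1299 x 0.02357 = 0.003062 mol, which equals the excess n(HBr).
So n(HBr) consumed by the sample = 0.02490 - 0.003062 = 0.02184 mol.
n(KOH) = 0.02184 / 1 = 0.02184 mol.
mass = 0.02184 mol x 56.11 g/mol = 1.23 g.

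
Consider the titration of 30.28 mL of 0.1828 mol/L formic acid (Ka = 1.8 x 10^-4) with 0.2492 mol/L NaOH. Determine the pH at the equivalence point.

n(HCOOH) = 0.1828 x 0.03028 = 0.005535 mol; V(NaOH) at equivalence = 0.005535/0.2492 = 0.02221 L.
At equivalence all the acid is converted to HCOO-; total volume = 0.03028 + 0.02221 = 0.05249 L, so [HCOO-] = 0.005535/0.05249 = 0.1054 M.
Kb = Kw/Ka = 1.0e-14 / 1.8 x 10^-4 = 5.56e-11.
[OH^-] = sqrt(Kb x [HCOO-]) = sqrt(5.56e-11 x 0.1054) = 2.42e-6 M.
pOH = 5.62, so pH = 14.00 - 5.62 = 8.38.

8.38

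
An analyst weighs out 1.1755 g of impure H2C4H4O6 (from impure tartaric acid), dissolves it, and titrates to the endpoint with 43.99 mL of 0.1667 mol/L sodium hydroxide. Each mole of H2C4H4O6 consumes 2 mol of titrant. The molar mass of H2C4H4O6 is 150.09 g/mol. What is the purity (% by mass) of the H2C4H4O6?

46.8%

n(NaOH) = 0.1667 x 0.04399 = 0.007333 mol.
n(H2C4H4O6) = 0.007333 / 2 = 0.003667 mol.
mass of H2C4H4O6 = 0.003667 x 150.09 = 0.5503 g.
% purity = 0.5503 / 1.1755 x 100 = 46.8%.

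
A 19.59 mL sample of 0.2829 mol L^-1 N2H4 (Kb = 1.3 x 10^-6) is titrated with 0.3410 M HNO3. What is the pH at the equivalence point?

4.46

n(N2H4) = 0.2829 x 0.01959 = 0.005542 mol; V(HNO3) at equivalence = 0.005542/0.3410 = 0.01625 L.
At equivalence the base is fully converted to N2H5+; total volume = 0.03584 L, so [N2H5+] = 0.005542/0.03584 = 0.1546 M.
Ka(N2H5+) = Kw/Kb = 1.0e-14 / 1.3 x 10^-6 = 7.69e-9.
[H^+] = sqrt(Ka x [N2H5+]) = sqrt(7.69e-9 x 0.1546) = 3.45e-5 M.
pH = -log(3.45e-5) = 4.46.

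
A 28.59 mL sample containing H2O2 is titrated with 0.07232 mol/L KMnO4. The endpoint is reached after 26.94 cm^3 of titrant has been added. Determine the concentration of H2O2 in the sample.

n(KMnO4) = 0.07232 x 0.02694 = 0.001948 mol.
From the balanced equation, 2 mol KMnO4 reacts with 5 mol H2O2, so n(H2O2) = 0.001948 x 5/2 = 0.004871 mol.
[H2O2] = 0.004871 / 0.02859 L = 0.170 M.

0.170 M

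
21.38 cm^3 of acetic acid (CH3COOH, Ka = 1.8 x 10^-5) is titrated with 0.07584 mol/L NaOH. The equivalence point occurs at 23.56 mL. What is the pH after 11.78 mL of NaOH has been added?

11.78 mL is exactly half the equivalence volume (23.56/2), i.e. the half-equivalence point.
There, n(HA) = n(A^-), so pH = pKa = -log(1.8 x 10^-5) = 4.74.

4.74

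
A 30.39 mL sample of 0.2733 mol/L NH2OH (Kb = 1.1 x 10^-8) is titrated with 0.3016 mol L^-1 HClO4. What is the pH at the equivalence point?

n(NH2OH) = 0.2733 x 0.03039 = 0.008306 mol; V(HClO4) at equivalence = 0.008306/0.3016 = 0.02754 L.
At equivalence the base is fully converted to NH3OH+; total volume = 0.05793 L, so [NH3OH+] = 0.008306/0.05793 = 0.1434 M.
Ka(NH3OH+) = Kw/Kb = 1.0e-14 / 1.1 x 10^-8 = 9.09e-7.
[H^+] = sqrt(Ka x [NH3OH+]) = sqrt(9.09e-7 x 0.1434) = 0.000361 M.
pH = -log(0.000361) = 3.44.

3.44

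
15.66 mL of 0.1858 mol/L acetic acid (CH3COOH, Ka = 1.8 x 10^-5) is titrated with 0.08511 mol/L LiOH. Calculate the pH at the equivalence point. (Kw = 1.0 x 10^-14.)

8.76

n(CH3COOH) = 0.1858 x 0.01566 = 0.002910 mol; V(LiOH) at equivalence = 0.002910/0.08511 = 0.03419 L.
At equivalence all the acid is converted to CH3COO-; total volume = 0.01566 + 0.03419 = 0.04985 L, so [CH3COO-] = 0.002910/0.04985 = 0.05837 M.
Kb = Kw/Ka = 1.0e-14 / 1.8 x 10^-5 = 5.56e-10.
[OH^-] = sqrt(Kb x [CH3COO-]) = sqrt(5.56e-10 x 0.05837) = 5.69e-6 M.
pOH = 5.24, so pH = 14.00 - 5.24 = 8.76.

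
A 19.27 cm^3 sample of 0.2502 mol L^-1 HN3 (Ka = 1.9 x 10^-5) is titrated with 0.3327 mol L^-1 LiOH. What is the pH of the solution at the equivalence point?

8.94

n(HN3) = 0.2502 x 0.01927 = 0.004821 mol; V(LiOH) at equivalence = 0.004821/0.3327 = 0.01449 L.
At equivalence all the acid is converted to N3-; total volume = 0.01927 + 0.01449 = 0.03376 L, so [N3-] = 0.004821/0.03376 = 0.1428 M.
Kb = Kw/Ka = 1.0e-14 / 1.9 x 10^-5 = 5.26e-10.
[OH^-] = sqrt(Kb x [N3-]) = sqrt(5.26e-10 x 0.1428) = 8.67e-6 M.
pOH = 5.06, so pH = 14.00 - 5.06 = 8.94.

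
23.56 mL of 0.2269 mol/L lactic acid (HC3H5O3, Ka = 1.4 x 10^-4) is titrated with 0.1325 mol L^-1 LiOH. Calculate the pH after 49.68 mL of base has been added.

n(acid) = 0.2269 x 0.02356 = 0.005346 mol; n(LiOH) added = 0.1325 x 0.04968 = 0.006583 mol.
Base is in excess by 0.006583 - 0.005346 = 0.001237 mol in a total volume of 0.07324 L.
[OH^-] = 0.001237/0.07324 = 0.01689 M, so pOH = 1.77 and pH = 14.00 - 1.77 = 12.23.

12.23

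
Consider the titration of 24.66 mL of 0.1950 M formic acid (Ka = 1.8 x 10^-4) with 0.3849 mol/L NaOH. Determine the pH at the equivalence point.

n(HCOOH) = 0.1950 x 0.02466 = 0.004809 mol; V(NaOH) at equivalence = 0.004809/0.3849 = 0.01249 L.
At equivalence all the acid is converted to HCOO-; total volume = 0.02466 + 0.01249 = 0.03715 L, so [HCOO-] = 0.004809/0.03715 = 0.1294 M.
Kb = Kw/Ka = 1.0e-14 / 1.8 x 10^-4 = 5.56e-11.
[OH^-] = sqrt(Kb x [HCOO-]) = sqrt(5.56e-11 x 0.1294) = 2.68e-6 M.
pOH = 5.57, so pH = 14.00 - 5.57 = 8.43.

8.43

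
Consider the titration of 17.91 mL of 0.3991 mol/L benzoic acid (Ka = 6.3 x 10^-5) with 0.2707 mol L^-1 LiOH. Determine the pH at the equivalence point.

n(C6H5COOH) = 0.3991 x 0.01791 = 0.007148 mol; V(LiOH) at equivalence = 0.007148/0.2707 = 0.02641 L.
At equivalence all the acid is converted to C6H5COO-; total volume = 0.01791 + 0.02641 = 0.04432 L, so [C6H5COO-] = 0.007148/0.04432 = 0.1613 M.
Kb = Kw/Ka = 1.0e-14 / 6.3 x 10^-5 = 1.59e-10.
[OH^-] = sqrt(Kb x [C6H5COO-]) = sqrt(1.59e-10 x 0.1613) = 5.06e-6 M.
pOH = 5.30, so pH = 14.00 - 5.30 = 8.70.

8.70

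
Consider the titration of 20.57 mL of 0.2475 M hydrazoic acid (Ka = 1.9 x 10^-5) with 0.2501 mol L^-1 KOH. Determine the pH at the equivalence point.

n(HN3) = 0.2475 x 0.02057 = 0.005091 mol; V(KOH) at equivalence = 0.005091/0.2501 = 0.02036 L.
At equivalence all the acid is converted to N3-; total volume = 0.02057 + 0.02036 = 0.04093 L, so [N3-] = 0.005091/0.04093 = 0.1244 M.
Kb = Kw/Ka = 1.0e-14 / 1.9 x 10^-5 = 5.26e-10.
[OH^-] = sqrt(Kb x [N3-]) = sqrt(5.26e-10 x 0.1244) = 8.09e-6 M.
pOH = 5.09, so pH = 14.00 - 5.09 = 8.91.

8.91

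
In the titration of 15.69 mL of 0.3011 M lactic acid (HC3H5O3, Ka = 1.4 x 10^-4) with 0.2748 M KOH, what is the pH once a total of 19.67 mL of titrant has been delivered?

12.28

n(acid) = 0.3011 x 0.01569 = 0.004724 mol; n(KOH) added = 0.2748 x 0.01967 = 0.005405 mol.
Base is in excess by 0.005405 - 0.004724 = 0.0006811 mol in a total volume of 0.03536 L.
[OH^-] = 0.0006811/0.03536 = 0.01926 M, so pOH = 1.72 and pH = 14.00 - 1.72 = 12.28.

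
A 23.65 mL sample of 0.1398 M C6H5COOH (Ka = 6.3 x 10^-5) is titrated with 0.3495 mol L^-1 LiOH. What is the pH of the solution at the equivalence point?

n(C6H5COOH) = 0.1398 x 0.02365 = 0.003306 mol; V(LiOH) at equivalence = 0.003306/0.3495 = 0.009460 L.
At equivalence all the acid is converted to C6H5COO-; total volume = 0.02365 + 0.009460 = 0.03311 L, so [C6H5COO-] = 0.003306/0.03311 = 0.09986 M.
Kb = Kw/Ka = 1.0e-14 / 6.3 x 10^-5 = 1.59e-10.
[OH^-] = sqrt(Kb x [C6H5COO-]) = sqrt(1.59e-10 x 0.09986) = 3.98e-6 M.
pOH = 5.40, so pH = 14.00 - 5.40 = 8.60.

8.60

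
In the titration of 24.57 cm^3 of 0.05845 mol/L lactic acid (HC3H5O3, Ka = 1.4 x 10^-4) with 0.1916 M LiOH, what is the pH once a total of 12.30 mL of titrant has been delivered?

n(acid) = 0.05845 x 0.02457 = 0.001436 mol; n(LiOH) added = 0.1916 x 0.01230 = 0.002357 mol.
Base is in excess by 0.002357 - 0.001436 = 0.0009206 mol in a total volume of 0.03687 L.
[OH^-] = 0.0009206/0.03687 = 0.02497 M, so pOH = 1.60 and pH = 14.00 - 1.60 = 12.40.

12.40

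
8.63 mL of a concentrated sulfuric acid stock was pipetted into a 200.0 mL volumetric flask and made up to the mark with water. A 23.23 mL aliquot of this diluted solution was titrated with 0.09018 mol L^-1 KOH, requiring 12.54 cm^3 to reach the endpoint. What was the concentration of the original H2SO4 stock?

n(KOH) = 0.09018 x 0.01254 = 0.001131 mol.
n(H2SO4) in the aliquot = 0.001131 x 1/2 = 0.0005654 mol.
[diluted H2SO4] = 0.0005654 / 0.02323 = 0.02434 M.
Dilution factor = 200.0/8.630 = 23.17, so [stock] = 0.02434 x 23.17 = 0.564 M.

0.564 M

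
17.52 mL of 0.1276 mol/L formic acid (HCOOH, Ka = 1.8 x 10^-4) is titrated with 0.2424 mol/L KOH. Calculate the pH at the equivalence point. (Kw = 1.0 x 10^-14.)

n(HCOOH) = 0.1276 x 0.01752 = 0.002236 mol; V(KOH) at equivalence = 0.002236/0.2424 = 0.009223 L.
At equivalence all the acid is converted to HCOO-; total volume = 0.01752 + 0.009223 = 0.02674 L, so [HCOO-] = 0.002236/0.02674 = 0.08360 M.
Kb = Kw/Ka = 1.0e-14 / 1.8 x 10^-4 = 5.56e-11.
[OH^-] = sqrt(Kb x [HCOO-]) = sqrt(5.56e-11 x 0.08360) = 2.16e-6 M.
pOH = 5.67, so pH = 14.00 - 5.67 = 8.33.

8.33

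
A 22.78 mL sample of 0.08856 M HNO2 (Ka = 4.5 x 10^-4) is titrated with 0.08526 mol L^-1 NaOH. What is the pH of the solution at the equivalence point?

7.99

n(HNO2) = 0.08856 x 0.02278 = 0.002017 mol; V(NaOH) at equivalence = 0.002017/0.08526 = 0.02366 L.
At equivalence all the acid is converted to NO2-; total volume = 0.02278 + 0.02366 = 0.04644 L, so [NO2-] = 0.002017/0.04644 = 0.04344 M.
Kb = Kw/Ka = 1.0e-14 / 4.5 x 10^-4 = 2.22e-11.
[OH^-] = sqrt(Kb x [NO2-]) = sqrt(2.22e-11 x 0.04344) = 9.83e-7 M.
pOH = 6.01, so pH = 14.00 - 6.01 = 7.99.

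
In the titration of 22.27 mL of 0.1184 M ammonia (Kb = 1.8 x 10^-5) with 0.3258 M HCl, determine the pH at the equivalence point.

n(NH3) = 0.1184 x 0.02227 = 0.002637 mol; V(HCl) at equivalence = 0.002637/0.3258 = 0.008093 L.
At equivalence the base is fully converted to NH4+; total volume = 0.03036 L, so [NH4+] = 0.002637/0.03036 = 0.08684 M.
Ka(NH4+) = Kw/Kb = 1.0e-14 / 1.8 x 10^-5 = 5.56e-10.
[H^+] = sqrt(Ka x [NH4+]) = sqrt(5.56e-10 x 0.08684) = 6.95e-6 M.
pH = -log(6.95e-6) = 5.16.

5.16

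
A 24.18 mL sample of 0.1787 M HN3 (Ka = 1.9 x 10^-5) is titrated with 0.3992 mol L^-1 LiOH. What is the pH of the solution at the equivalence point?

n(HN3) = 0.1787 x 0.02418 = 0.004321 mol; V(LiOH) at equivalence = 0.004321/0.3992 = 0.01082 L.
At equivalence all the acid is converted to N3-; total volume = 0.02418 + 0.01082 = 0.03500 L, so [N3-] = 0.004321/0.03500 = 0.1234 M.
Kb = Kw/Ka = 1.0e-14 / 1.9 x 10^-5 = 5.26e-10.
[OH^-] = sqrt(Kb x [N3-]) = sqrt(5.26e-10 x 0.1234) = 8.06e-6 M.
pOH = 5.09, so pH = 14.00 - 5.09 = 8.91.

8.91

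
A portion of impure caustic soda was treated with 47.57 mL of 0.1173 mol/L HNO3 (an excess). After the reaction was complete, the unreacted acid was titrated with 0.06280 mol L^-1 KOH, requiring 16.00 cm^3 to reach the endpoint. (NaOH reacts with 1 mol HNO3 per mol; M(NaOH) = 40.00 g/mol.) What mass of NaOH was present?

Total n(HNO3) added = 0.1173 x 0.04757 = 0.005580 mol.
n(KOH) used = 0.06280 x 0.01600 = 0.001005 mol, which equals the excess n(HNO3).
So n(HNO3) consumed by the sample = 0.005580 - 0.001005 = 0.004575 mol.
n(NaOH) = 0.004575 / 1 = 0.004575 mol.
mass = 0.004575 mol x 40.00 g/mol = 0.183 g.

0.183 g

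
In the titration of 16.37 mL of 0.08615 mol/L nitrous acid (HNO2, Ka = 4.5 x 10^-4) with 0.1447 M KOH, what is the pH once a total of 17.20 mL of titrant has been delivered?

n(acid) = 0.08615 x 0.01637 = 0.001410 mol; n(KOH) added = 0.1447 x 0.01720 = 0.002489 mol.
Base is in excess by 0.002489 - 0.001410 = 0.001079 mol in a total volume of 0.03357 L.
[OH^-] = 0.001079/0.03357 = 0.03213 M, so pOH = 1.49 and pH = 14.00 - 1.49 = 12.51.

12.51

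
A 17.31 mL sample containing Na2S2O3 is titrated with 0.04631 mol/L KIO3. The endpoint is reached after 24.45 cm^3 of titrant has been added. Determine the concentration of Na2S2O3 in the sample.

0.392 M

n(KIO3) = 0.04631 x 0.02445 = 0.001132 mol.
From the balanced equation, 1 mol KIO3 reacts with 6 mol Na2S2O3, so n(Na2S2O3) = 0.001132 x 6/1 = 0.006794 mol.
[Na2S2O3] = 0.006794 / 0.01731 L = 0.392 M.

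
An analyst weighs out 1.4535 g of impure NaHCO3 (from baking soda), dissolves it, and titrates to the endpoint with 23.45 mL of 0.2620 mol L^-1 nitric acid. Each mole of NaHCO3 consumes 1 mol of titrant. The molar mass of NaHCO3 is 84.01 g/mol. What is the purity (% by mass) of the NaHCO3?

35.5%

n(HNO3) = 0.2620 x 0.02345 = 0.006144 mol.
n(NaHCO3) = 0.006144 / 1 = 0.006144 mol.
mass of NaHCO3 = 0.006144 x 84.01 = 0.5161 g.
% purity = 0.5161 / 1.4535 x 100 = 35.5%.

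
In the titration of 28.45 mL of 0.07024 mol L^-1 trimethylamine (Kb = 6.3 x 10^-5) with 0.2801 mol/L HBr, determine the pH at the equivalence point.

5.52

n((CH3)3N) = 0.07024 x 0.02845 = 0.001998 mol; V(HBr) at equivalence = 0.001998/0.2801 = 0.007134 L.
At equivalence the base is fully converted to (CH3)3NH+; total volume = 0.03558 L, so [(CH3)3NH+] = 0.001998/0.03558 = 0.05616 M.
Ka((CH3)3NH+) = Kw/Kb = 1.0e-14 / 6.3 x 10^-5 = 1.59e-10.
[H^+] = sqrt(Ka x [(CH3)3NH+]) = sqrt(1.59e-10 x 0.05616) = 2.99e-6 M.
pH = -log(2.99e-6) = 5.52.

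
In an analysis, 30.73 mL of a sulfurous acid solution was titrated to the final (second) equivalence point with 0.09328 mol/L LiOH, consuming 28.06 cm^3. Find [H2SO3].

0.0426 M

n(LiOH) = 0.09328 x 0.02806 = 0.002617 mol.
At the final (second) equivalence point, 2 mol OH^- react per mol H2SO3, so n(H2SO3) = 0.002617 / 2 = 0.001309 mol.
[H2SO3] = 0.001309 / 0.03073 L = 0.0426 M.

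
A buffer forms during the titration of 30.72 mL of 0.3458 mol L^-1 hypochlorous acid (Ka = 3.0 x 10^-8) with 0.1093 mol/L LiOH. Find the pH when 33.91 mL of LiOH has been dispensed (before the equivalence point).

7.25

Initial n(HClO) = 0.3458 x 0.03072 = 0.01062 mol.
n(LiOH) added = 0.1093 x 0.03391 = 0.003706 mol, converting that many moles of HClO to ClO-.
Remaining n(HClO) = 0.006917 mol; n(ClO-) = 0.003706 mol.
By Henderson-Hasselbalch, pH = pKa + log([A^-]/[HA]) = 7.52 + log(0.003706/0.006917) = 7.52 + (-0.27) = 7.25.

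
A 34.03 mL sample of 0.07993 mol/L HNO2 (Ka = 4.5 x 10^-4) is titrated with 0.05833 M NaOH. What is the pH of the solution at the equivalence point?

n(HNO2) = 0.07993 x 0.03403 = 0.002720 mol; V(NaOH) at equivalence = 0.002720/0.05833 = 0.04663 L.
At equivalence all the acid is converted to NO2-; total volume = 0.03403 + 0.04663 = 0.08066 L, so [NO2-] = 0.002720/0.08066 = 0.03372 M.
Kb = Kw/Ka = 1.0e-14 / 4.5 x 10^-4 = 2.22e-11.
[OH^-] = sqrt(Kb x [NO2-]) = sqrt(2.22e-11 x 0.03372) = 8.66e-7 M.
pOH = 6.06, so pH = 14.00 - 6.06 = 7.94.

7.94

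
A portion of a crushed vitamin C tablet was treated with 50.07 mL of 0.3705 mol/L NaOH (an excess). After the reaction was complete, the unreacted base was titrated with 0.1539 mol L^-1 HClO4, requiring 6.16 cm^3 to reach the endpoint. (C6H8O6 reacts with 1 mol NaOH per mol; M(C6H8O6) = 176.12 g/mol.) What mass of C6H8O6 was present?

Total n(NaOH) added = 0.3705 x 0.05007 = 0.01855 mol.
n(HClO4) used = 0.1539 x 0.006160 = 0.0009480 mol, which equals the excess n(NaOH).
So n(NaOH) consumed by the sample = 0.01855 - 0.0009480 = 0.01760 mol.
n(C6H8O6) = 0.01760 / 1 = 0.01760 mol.
mass = 0.01760 mol x 176.12 g/mol = 3.10 g.

3.10 g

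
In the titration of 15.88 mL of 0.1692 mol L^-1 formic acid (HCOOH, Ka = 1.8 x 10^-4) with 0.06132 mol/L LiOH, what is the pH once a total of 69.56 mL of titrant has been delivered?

n(acid) = 0.1692 x 0.01588 = 0.002687 mol; n(LiOH) added = 0.06132 x 0.06956 = 0.004265 mol.
Base is in excess by 0.004265 - 0.002687 = 0.001579 mol in a total volume of 0.08544 L.
[OH^-] = 0.001579/0.08544 = 0.01848 M, so pOH = 1.73 and pH = 14.00 - 1.73 = 12.27.

12.27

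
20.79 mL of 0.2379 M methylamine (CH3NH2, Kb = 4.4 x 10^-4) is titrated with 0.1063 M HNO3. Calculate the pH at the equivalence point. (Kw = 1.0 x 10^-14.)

n(CH3NH2) = 0.2379 x 0.02079 = 0.004946 mol; V(HNO3) at equivalence = 0.004946/0.1063 = 0.04653 L.
At equivalence the base is fully converted to CH3NH3+; total volume = 0.06732 L, so [CH3NH3+] = 0.004946/0.06732 = 0.07347 M.
Ka(CH3NH3+) = Kw/Kb = 1.0e-14 / 4.4 x 10^-4 = 2.27e-11.
[H^+] = sqrt(Ka x [CH3NH3+]) = sqrt(2.27e-11 x 0.07347) = 1.29e-6 M.
pH = -log(1.29e-6) = 5.89.

5.89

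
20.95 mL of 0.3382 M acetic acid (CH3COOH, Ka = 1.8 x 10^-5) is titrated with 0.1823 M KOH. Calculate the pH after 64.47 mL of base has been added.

12.74

n(acid) = 0.3382 x 0.02095 = 0.007085 mol; n(KOH) added = 0.1823 x 0.06447 = 0.01175 mol.
Base is in excess by 0.01175 - 0.007085 = 0.004668 mol in a total volume of 0.08542 L.
[OH^-] = 0.004668/0.08542 = 0.05464 M, so pOH = 1.26 and pH = 14.00 - 1.26 = 12.74.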